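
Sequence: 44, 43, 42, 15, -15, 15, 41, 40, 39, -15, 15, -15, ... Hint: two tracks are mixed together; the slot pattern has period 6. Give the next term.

The slot pattern repeats as AAABBB (period 6), so there are 2 interleaved tracks.
Track A: 44, 43, 42, 41, 40, 39. Arithmetic with common difference −1.
Track B: 15, -15, 15, -15, 15, -15. Oscillating between 15 and -15.
Position 13 falls in track A as its term 7, giving 38.

38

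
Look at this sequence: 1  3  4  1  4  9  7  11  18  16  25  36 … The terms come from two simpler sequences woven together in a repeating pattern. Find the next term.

The slot pattern repeats as AAABBB (period 6), so there are 2 interleaved tracks.
Track A: 1, 3, 4, 7, 11, 18 (Fibonacci-style (each term is the sum of the two before it)).
Track B: 1, 4, 9, 16, 25, 36 (the squares 1², 2², 3², …).
Position 13 falls in track A as its term 7, giving 29.

29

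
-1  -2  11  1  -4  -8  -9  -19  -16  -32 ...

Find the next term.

The slot pattern repeats as AABB (period 4), so there are 2 interleaved tracks.
Track A is -1, -2, -4, -8, -16, -32, which is a geometric progression (common ratio 2).
Track B is 11, 1, -9, -19, which is subtracting 10 each time.
Term 11 comes from track B (its 5th entry): -29.

-29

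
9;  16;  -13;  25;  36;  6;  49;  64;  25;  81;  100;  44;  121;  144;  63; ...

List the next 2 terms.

169, 196

Reading positions in blocks of 3 reveals the pattern AAB — 2 tracks woven together.
Track A = 9, 16, 25, 36, 49, 64, 81, 100, 121, 144: consecutive squares n² from n = 3.
Track B = -13, 6, 25, 44, 63: linear: a_n = -32 + 19·n.
The 16th slot belongs to track A; its 11th term is 169.
Term 17 comes from track A (its 12th entry): 196.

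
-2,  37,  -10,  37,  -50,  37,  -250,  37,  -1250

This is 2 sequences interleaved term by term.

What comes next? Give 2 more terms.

The terms cycle through 2 interleaved subsequences.
Track A: -2, -10, -50, -250, -1250 (multiplying by 5 each time).
Track B: 37, 37, 37, 37 (constant 37).
Position 10 → track B, term 5 = 37.
The 11th slot belongs to track A; its 6th term is -6250.

37, -6250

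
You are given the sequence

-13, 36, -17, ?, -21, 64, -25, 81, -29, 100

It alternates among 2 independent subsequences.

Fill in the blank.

49

Split by position mod 2 into 2 tracks.
Track A: -13, -17, -21, -25, -29 (linear: a_n = -9 − 4·n).
Track B: 36, ?, 64, 81, 100 (perfect squares starting at 6²).
Track B's pattern makes the blank 49.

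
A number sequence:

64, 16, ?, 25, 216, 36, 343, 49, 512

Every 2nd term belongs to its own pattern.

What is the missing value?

125

Split by position mod 2 into 2 tracks.
Stream A: 64, ?, 216, 343, 512 — the cubes 4³, 5³, 6³, ….
Stream B: 16, 25, 36, 49 — the squares 4², 5², 6², ….
Stream A's pattern makes the blank 125.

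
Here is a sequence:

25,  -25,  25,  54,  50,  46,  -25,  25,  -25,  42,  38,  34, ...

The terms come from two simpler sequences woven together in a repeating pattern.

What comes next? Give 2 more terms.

25, -25

The slot pattern repeats as AAABBB (period 6), so there are 2 interleaved tracks.
Track A is 25, -25, 25, -25, 25, -25, which is the oscillation 25·(−1)^(n+1).
Track B is 54, 50, 46, 42, 38, 34, which is arithmetic with common difference −4.
Position 13 falls in track A as its term 7, giving 25.
Term 14 comes from track A (its 8th entry): -25.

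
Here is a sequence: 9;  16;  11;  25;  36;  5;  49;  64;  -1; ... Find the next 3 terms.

The slot pattern repeats as AAB (period 3), so there are 2 interleaved tracks.
Stream A: 9, 16, 25, 36, 49, 64 (perfect squares starting at 3²).
Stream B: 11, 5, -1 (linear: a_n = 17 − 6·n).
Term 10 comes from stream A (its 7th entry): 81.
The 11th slot belongs to stream A; its 8th term is 100.
Position 12 → stream B, term 4 = -7.

81, 100, -7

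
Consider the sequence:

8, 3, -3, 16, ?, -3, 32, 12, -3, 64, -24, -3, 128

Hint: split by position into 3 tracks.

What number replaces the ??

-6

Read the sequence 3 terms at a time; column i is its own pattern.
Subsequence A: 8, 16, 32, 64, 128 — powers of 2.
Subsequence B: 3, ?, 12, -24 — geometric with ratio -2.
Subsequence C: -3, -3, -3, -3 — constant -3.
Filling subsequence B at index 2 by its rule yields -6.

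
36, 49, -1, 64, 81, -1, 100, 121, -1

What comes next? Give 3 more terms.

144, 169, -1

Positions follow the repeating pattern AAB; grouping by letter gives 2 tracks.
Track A: 36, 49, 64, 81, 100, 121 (the squares 6², 7², 8², …).
Track B: -1, -1, -1 (constant -1).
Position 10 → track A, term 7 = 144.
Position 11 → track A, term 8 = 169.
The 12th slot belongs to track B; its 4th term is -1.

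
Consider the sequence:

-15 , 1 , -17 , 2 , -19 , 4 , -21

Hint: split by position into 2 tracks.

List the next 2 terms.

Positions 1, 3, 5, … form one subsequence and positions 2, 4, 6, … form another.
Stream A: -15, -17, -19, -21 (arithmetic with common difference −2).
Stream B: 1, 2, 4 (powers 2^0, 2^1, 2^2, …).
The 8th slot belongs to stream B; its 4th term is 8.
Position 9 → stream A, term 5 = -23.

8, -23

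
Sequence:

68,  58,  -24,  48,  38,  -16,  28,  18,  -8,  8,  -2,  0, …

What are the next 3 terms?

The slot pattern repeats as AAB (period 3), so there are 2 interleaved tracks.
Stream A = 68, 58, 48, 38, 28, 18, 8, -2: arithmetic, step −10.
Stream B = -24, -16, -8, 0: adding 8 each time.
Term 13 comes from stream A (its 9th entry): -12.
Position 14 → stream A, term 10 = -22.
The 15th slot belongs to stream B; its 5th term is 8.

-12, -22, 8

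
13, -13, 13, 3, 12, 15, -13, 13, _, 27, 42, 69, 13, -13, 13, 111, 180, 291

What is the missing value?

Reading positions in blocks of 6 reveals the pattern AAABBB — 2 tracks woven together.
Track A: 13, -13, 13, -13, 13, ?, 13, -13, 13. Oscillating between 13 and -13.
Track B: 3, 12, 15, 27, 42, 69, 111, 180, 291. A Fibonacci-like recurrence a_n = a_{n-1} + a_{n-2}.
So the missing entry in track A is -13.

-13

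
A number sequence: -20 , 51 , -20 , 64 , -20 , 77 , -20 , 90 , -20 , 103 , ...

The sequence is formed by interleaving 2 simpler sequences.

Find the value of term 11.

Odd-indexed and even-indexed terms follow separate rules.
Subsequence A: -20, -20, -20, -20, -20. The constant sequence -20.
Subsequence B: 51, 64, 77, 90, 103. Linear: a_n = 38 + 13·n.
Position 11 → subsequence A, term 6 = -20.

-20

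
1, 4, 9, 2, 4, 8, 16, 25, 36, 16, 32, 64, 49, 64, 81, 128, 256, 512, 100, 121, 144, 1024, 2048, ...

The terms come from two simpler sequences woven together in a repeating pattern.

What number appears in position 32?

Positions follow the repeating pattern AAABBB; grouping by letter gives 2 tracks.
Subsequence A: 1, 4, 9, 16, 25, 36, 49, 64, 81, 100, 121, 144. The squares 1², 2², 3², ….
Subsequence B: 2, 4, 8, 16, 32, 64, 128, 256, 512, 1024, 2048. Successive powers of 2.
Position 32 falls in subsequence A as its term 17, giving 289.

289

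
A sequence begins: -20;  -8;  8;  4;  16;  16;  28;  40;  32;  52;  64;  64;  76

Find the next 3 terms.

88, 128, 100

Positions follow the repeating pattern AAB; grouping by letter gives 2 tracks.
Stream A: -20, -8, 4, 16, 28, 40, 52, 64, 76. Arithmetic, step +12.
Stream B: 8, 16, 32, 64. Powers of 2.
Position 14 falls in stream A as its term 10, giving 88.
Position 15 falls in stream B as its term 5, giving 128.
The 16th slot belongs to stream A; its 11th term is 100.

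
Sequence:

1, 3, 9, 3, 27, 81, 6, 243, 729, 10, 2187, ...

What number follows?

Positions follow the repeating pattern ABB; grouping by letter gives 2 tracks.
Stream A: 1, 3, 6, 10 (the triangular numbers T_1, T_2, …).
Stream B: 3, 9, 27, 81, 243, 729, 2187 (powers of 3).
The 12th slot belongs to stream B; its 8th term is 6561.

6561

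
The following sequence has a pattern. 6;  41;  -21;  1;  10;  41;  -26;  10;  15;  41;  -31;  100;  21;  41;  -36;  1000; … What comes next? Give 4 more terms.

Split by position mod 4: positions 1, 5, 9, … form one track, and each other residue class forms its own.
Track A is 6, 10, 15, 21, which is the triangular numbers T_3, T_4, ….
Track B is 41, 41, 41, 41, which is always 41.
Track C is -21, -26, -31, -36, which is linear: a_n = -16 − 5·n.
Track D is 1, 10, 100, 1000, which is powers 10^0, 10^1, 10^2, ….
The 17th slot belongs to track A; its 5th term is 28.
Position 18 → track B, term 5 = 41.
Position 19 falls in track C as its term 5, giving -41.
Term 20 comes from track D (its 5th entry): 10000.

28, 41, -41, 10000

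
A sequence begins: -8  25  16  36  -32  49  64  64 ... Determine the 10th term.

81

Taking every 2nd term gives 2 separate tracks.
Track A: -8, 16, -32, 64 (geometric with ratio -2).
Track B: 25, 36, 49, 64 (the squares 5², 6², 7², …).
Term 10 comes from track B (its 5th entry): 81.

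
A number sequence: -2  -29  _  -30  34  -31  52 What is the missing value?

16

Split by position mod 2 into 2 tracks.
Stream A: -2, ?, 34, 52 (adding 18 each time).
Stream B: -29, -30, -31 (subtracting 1 each time).
Filling stream A at index 2 by its rule yields 16.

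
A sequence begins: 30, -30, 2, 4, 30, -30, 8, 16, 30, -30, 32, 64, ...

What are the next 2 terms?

Positions follow the repeating pattern AABB; grouping by letter gives 2 tracks.
Subsequence A: 30, -30, 30, -30, 30, -30 — alternating ±30.
Subsequence B: 2, 4, 8, 16, 32, 64 — a geometric progression (common ratio 2).
Term 13 comes from subsequence A (its 7th entry): 30.
Position 14 falls in subsequence A as its term 8, giving -30.

30, -30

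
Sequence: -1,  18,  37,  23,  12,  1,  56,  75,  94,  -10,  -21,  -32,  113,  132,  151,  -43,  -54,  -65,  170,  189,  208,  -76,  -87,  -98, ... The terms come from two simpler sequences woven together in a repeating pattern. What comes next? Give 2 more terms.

The slot pattern repeats as AAABBB (period 6), so there are 2 interleaved tracks.
Track A is -1, 18, 37, 56, 75, 94, 113, 132, 151, 170, 189, 208, which is linear: a_n = -20 + 19·n.
Track B is 23, 12, 1, -10, -21, -32, -43, -54, -65, -76, -87, -98, which is arithmetic, step −11.
Position 25 → track A, term 13 = 227.
Position 26 falls in track A as its term 14, giving 246.

227, 246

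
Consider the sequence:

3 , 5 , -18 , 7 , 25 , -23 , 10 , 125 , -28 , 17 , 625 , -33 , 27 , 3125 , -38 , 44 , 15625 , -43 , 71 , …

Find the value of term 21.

-48

Split by position mod 3 into 3 tracks.
Track A is 3, 7, 10, 17, 27, 44, 71, which is each term equals the sum of the previous two.
Track B is 5, 25, 125, 625, 3125, 15625, which is a geometric progression (common ratio 5).
Track C is -18, -23, -28, -33, -38, -43, which is linear: a_n = -13 − 5·n.
Term 21 comes from track C (its 7th entry): -48.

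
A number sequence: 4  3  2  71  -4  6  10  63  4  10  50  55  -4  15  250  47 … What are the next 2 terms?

4, 21

Split by position mod 4 into 4 tracks.
Track A is 4, -4, 4, -4, which is the oscillation 4·(−1)^(n+1).
Track B is 3, 6, 10, 15, which is triangular numbers starting at T_2.
Track C is 2, 10, 50, 250, which is geometric with ratio 5.
Track D is 71, 63, 55, 47, which is linear: a_n = 79 − 8·n.
Position 17 falls in track A as its term 5, giving 4.
Term 18 comes from track B (its 5th entry): 21.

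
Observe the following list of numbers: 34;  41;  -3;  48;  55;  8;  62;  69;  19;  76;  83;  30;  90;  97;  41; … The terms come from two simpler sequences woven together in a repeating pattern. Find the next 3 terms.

Positions follow the repeating pattern AAB; grouping by letter gives 2 tracks.
Subsequence A: 34, 41, 48, 55, 62, 69, 76, 83, 90, 97. Arithmetic, step +7.
Subsequence B: -3, 8, 19, 30, 41. Arithmetic with common difference +11.
Term 16 comes from subsequence A (its 11th entry): 104.
Position 17 → subsequence A, term 12 = 111.
Position 18 → subsequence B, term 6 = 52.

104, 111, 52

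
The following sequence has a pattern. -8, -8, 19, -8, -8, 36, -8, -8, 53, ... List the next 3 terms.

Reading positions in blocks of 3 reveals the pattern AAB — 2 tracks woven together.
Stream A: -8, -8, -8, -8, -8, -8. The constant sequence -8.
Stream B: 19, 36, 53. Linear: a_n = 2 + 17·n.
The 10th slot belongs to stream A; its 7th term is -8.
Position 11 falls in stream A as its term 8, giving -8.
The 12th slot belongs to stream B; its 4th term is 70.

-8, -8, 70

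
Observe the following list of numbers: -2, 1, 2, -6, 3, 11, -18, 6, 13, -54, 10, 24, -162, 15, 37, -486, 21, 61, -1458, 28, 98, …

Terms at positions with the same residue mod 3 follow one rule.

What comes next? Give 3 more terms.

-4374, 36, 159

The terms cycle through 3 interleaved subsequences.
Stream A is -2, -6, -18, -54, -162, -486, -1458, which is a geometric progression (common ratio 3).
Stream B is 1, 3, 6, 10, 15, 21, 28, which is triangular numbers starting at T_1.
Stream C is 2, 11, 13, 24, 37, 61, 98, which is Fibonacci-style (each term is the sum of the two before it).
The 22nd slot belongs to stream A; its 8th term is -4374.
Term 23 comes from stream B (its 8th entry): 36.
The 24th slot belongs to stream C; its 8th term is 159.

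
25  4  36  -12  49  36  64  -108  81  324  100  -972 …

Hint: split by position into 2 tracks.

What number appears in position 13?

Positions 1, 3, 5, … form one subsequence and positions 2, 4, 6, … form another.
Stream A is 25, 36, 49, 64, 81, 100, which is the squares 5², 6², 7², ….
Stream B is 4, -12, 36, -108, 324, -972, which is multiplying by -3 each time.
The 13th slot belongs to stream A; its 7th term is 121.

121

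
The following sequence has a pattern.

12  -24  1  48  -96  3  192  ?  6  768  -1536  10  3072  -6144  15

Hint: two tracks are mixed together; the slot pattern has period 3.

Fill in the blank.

-384

Reading positions in blocks of 3 reveals the pattern AAB — 2 tracks woven together.
Track A: 12, -24, 48, -96, 192, ?, 768, -1536, 3072, -6144 — geometric, ×-2 each step.
Track B: 1, 3, 6, 10, 15 — the triangular numbers T_1, T_2, ….
The gap is track A's term 6; the rule gives -384.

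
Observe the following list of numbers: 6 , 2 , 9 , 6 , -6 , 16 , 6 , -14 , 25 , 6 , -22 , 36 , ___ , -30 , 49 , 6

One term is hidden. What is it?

Split by position mod 3: positions 1, 4, 7, … form one track, and each other residue class forms its own.
Track A is 6, 6, 6, 6, ?, 6, which is the constant sequence 6.
Track B is 2, -6, -14, -22, -30, which is linear: a_n = 10 − 8·n.
Track C is 9, 16, 25, 36, 49, which is the squares 3², 4², 5², ….
Filling track A at index 5 by its rule yields 6.

6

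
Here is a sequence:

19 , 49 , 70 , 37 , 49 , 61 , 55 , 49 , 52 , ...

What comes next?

73

The terms cycle through 3 interleaved subsequences.
Track A = 19, 37, 55: adding 18 each time.
Track B = 49, 49, 49: always 49.
Track C = 70, 61, 52: arithmetic with common difference −9.
Position 10 → track A, term 4 = 73.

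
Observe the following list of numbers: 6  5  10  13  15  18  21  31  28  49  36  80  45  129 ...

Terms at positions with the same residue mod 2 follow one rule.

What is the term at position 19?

78

Taking every 2nd term gives 2 separate tracks.
Subsequence A: 6, 10, 15, 21, 28, 36, 45. Triangular numbers starting at T_3.
Subsequence B: 5, 13, 18, 31, 49, 80, 129. Fibonacci-style (each term is the sum of the two before it).
The 19th slot belongs to subsequence A; its 10th term is 78.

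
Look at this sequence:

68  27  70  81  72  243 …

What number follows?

74

Split by position mod 2 into 2 tracks.
Subsequence A: 68, 70, 72. Arithmetic, step +2.
Subsequence B: 27, 81, 243. Powers 3^3, 3^4, 3^5, ….
Position 7 → subsequence A, term 4 = 74.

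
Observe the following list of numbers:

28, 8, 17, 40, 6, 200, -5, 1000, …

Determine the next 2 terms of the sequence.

Positions 1, 3, 5, … form one subsequence and positions 2, 4, 6, … form another.
Stream A: 28, 17, 6, -5. Subtracting 11 each time.
Stream B: 8, 40, 200, 1000. Multiplying by 5 each time.
Position 9 falls in stream A as its term 5, giving -16.
Position 10 falls in stream B as its term 5, giving 5000.

-16, 5000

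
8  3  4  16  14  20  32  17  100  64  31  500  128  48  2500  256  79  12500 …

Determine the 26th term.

333

The terms cycle through 3 interleaved subsequences.
Stream A: 8, 16, 32, 64, 128, 256 — powers 2^3, 2^4, 2^5, ….
Stream B: 3, 14, 17, 31, 48, 79 — Fibonacci-style (each term is the sum of the two before it).
Stream C: 4, 20, 100, 500, 2500, 12500 — a geometric progression (common ratio 5).
Term 26 comes from stream B (its 9th entry): 333.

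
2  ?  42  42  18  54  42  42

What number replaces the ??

6

Reading positions in blocks of 4 reveals the pattern AABB — 2 tracks woven together.
Subsequence A = 2, ?, 18, 54: multiplying by 3 each time.
Subsequence B = 42, 42, 42, 42: always 42.
The gap is subsequence A's term 2; the rule gives 6.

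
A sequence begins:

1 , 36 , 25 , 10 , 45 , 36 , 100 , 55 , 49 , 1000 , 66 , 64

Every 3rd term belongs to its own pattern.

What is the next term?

Split by position mod 3 into 3 tracks.
Subsequence A: 1, 10, 100, 1000 — multiplying by 10 each time.
Subsequence B: 36, 45, 55, 66 — the triangular numbers T_8, T_9, ….
Subsequence C: 25, 36, 49, 64 — the squares 5², 6², 7², ….
Position 13 falls in subsequence A as its term 5, giving 10000.

10000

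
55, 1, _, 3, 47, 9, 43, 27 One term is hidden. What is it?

51

Taking every 2nd term gives 2 separate tracks.
Subsequence A = 55, ?, 47, 43: linear: a_n = 59 − 4·n.
Subsequence B = 1, 3, 9, 27: successive powers of 3.
Subsequence A's pattern makes the blank 51.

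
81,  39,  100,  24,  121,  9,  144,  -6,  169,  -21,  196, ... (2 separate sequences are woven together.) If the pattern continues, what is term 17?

289

Positions 1, 3, 5, … form one subsequence and positions 2, 4, 6, … form another.
Track A: 81, 100, 121, 144, 169, 196. Perfect squares starting at 9².
Track B: 39, 24, 9, -6, -21. Subtracting 15 each time.
Position 17 falls in track A as its term 9, giving 289.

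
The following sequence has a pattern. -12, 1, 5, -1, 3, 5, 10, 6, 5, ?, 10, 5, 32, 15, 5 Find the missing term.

21

Split by position mod 3 into 3 tracks.
Track A: -12, -1, 10, ?, 32. Linear: a_n = -23 + 11·n.
Track B: 1, 3, 6, 10, 15. The triangular numbers T_1, T_2, ….
Track C: 5, 5, 5, 5, 5. Always 5.
The gap is track A's term 4; the rule gives 21.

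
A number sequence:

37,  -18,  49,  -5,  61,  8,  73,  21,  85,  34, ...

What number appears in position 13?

Odd-indexed and even-indexed terms follow separate rules.
Track A: 37, 49, 61, 73, 85 (arithmetic with common difference +12).
Track B: -18, -5, 8, 21, 34 (arithmetic with common difference +13).
The 13th slot belongs to track A; its 7th term is 109.

109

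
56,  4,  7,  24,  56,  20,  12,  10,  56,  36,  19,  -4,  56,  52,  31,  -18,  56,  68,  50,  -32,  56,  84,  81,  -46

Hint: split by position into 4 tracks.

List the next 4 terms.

Split by position mod 4 into 4 tracks.
Track A = 56, 56, 56, 56, 56, 56: the constant sequence 56.
Track B = 4, 20, 36, 52, 68, 84: adding 16 each time.
Track C = 7, 12, 19, 31, 50, 81: Fibonacci-style (each term is the sum of the two before it).
Track D = 24, 10, -4, -18, -32, -46: arithmetic with common difference −14.
Position 25 → track A, term 7 = 56.
Position 26 falls in track B as its term 7, giving 100.
Position 27 falls in track C as its term 7, giving 131.
Position 28 → track D, term 7 = -60.

56, 100, 131, -60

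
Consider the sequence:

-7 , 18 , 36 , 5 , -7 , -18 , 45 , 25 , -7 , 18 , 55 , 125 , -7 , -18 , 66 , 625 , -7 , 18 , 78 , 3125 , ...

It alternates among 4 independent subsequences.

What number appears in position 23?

91

The terms cycle through 4 interleaved subsequences.
Track A is -7, -7, -7, -7, -7, which is the constant sequence -7.
Track B is 18, -18, 18, -18, 18, which is oscillating between 18 and -18.
Track C is 36, 45, 55, 66, 78, which is triangular numbers starting at T_8.
Track D is 5, 25, 125, 625, 3125, which is successive powers of 5.
Term 23 comes from track C (its 6th entry): 91.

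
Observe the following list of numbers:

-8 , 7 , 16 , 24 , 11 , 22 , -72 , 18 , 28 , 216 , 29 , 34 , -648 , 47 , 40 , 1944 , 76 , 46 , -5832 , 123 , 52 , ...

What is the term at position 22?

17496

Taking every 3rd term gives 3 separate tracks.
Stream A: -8, 24, -72, 216, -648, 1944, -5832. Multiplying by -3 each time.
Stream B: 7, 11, 18, 29, 47, 76, 123. Each term equals the sum of the previous two.
Stream C: 16, 22, 28, 34, 40, 46, 52. Linear: a_n = 10 + 6·n.
Position 22 falls in stream A as its term 8, giving 17496.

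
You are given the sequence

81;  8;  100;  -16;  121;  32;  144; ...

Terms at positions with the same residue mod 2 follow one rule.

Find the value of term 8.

The terms cycle through 2 interleaved subsequences.
Track A = 81, 100, 121, 144: consecutive squares n² from n = 9.
Track B = 8, -16, 32: multiplying by -2 each time.
Position 8 → track B, term 4 = -64.

-64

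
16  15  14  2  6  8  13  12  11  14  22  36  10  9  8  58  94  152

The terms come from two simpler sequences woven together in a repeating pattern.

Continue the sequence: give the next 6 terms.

7, 6, 5, 246, 398, 644

The slot pattern repeats as AAABBB (period 6), so there are 2 interleaved tracks.
Subsequence A: 16, 15, 14, 13, 12, 11, 10, 9, 8. Arithmetic with common difference −1.
Subsequence B: 2, 6, 8, 14, 22, 36, 58, 94, 152. A Fibonacci-like recurrence a_n = a_{n-1} + a_{n-2}.
Position 19 → subsequence A, term 10 = 7.
Position 20 falls in subsequence A as its term 11, giving 6.
Term 21 comes from subsequence A (its 12th entry): 5.
Position 22 → subsequence B, term 10 = 246.
Term 23 comes from subsequence B (its 11th entry): 398.
Term 24 comes from subsequence B (its 12th entry): 644.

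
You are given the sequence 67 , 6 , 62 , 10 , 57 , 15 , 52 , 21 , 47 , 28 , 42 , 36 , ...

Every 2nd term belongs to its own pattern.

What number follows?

37

Positions 1, 3, 5, … form one subsequence and positions 2, 4, 6, … form another.
Track A: 67, 62, 57, 52, 47, 42. Linear: a_n = 72 − 5·n.
Track B: 6, 10, 15, 21, 28, 36. Triangular numbers n(n+1)/2 for n = 3, 4, ….
Position 13 falls in track A as its term 7, giving 37.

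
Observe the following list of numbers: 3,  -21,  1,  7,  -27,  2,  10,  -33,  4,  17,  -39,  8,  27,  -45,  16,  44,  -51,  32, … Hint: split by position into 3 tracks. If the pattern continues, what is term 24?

Split by position mod 3: positions 1, 4, 7, … form one track, and each other residue class forms its own.
Track A: 3, 7, 10, 17, 27, 44 (a Fibonacci-like recurrence a_n = a_{n-1} + a_{n-2}).
Track B: -21, -27, -33, -39, -45, -51 (arithmetic with common difference −6).
Track C: 1, 2, 4, 8, 16, 32 (powers 2^0, 2^1, 2^2, …).
The 24th slot belongs to track C; its 8th term is 128.

128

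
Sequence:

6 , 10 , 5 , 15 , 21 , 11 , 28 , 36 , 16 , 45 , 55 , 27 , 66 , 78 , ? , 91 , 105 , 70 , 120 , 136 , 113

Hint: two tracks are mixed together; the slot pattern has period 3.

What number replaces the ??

Positions follow the repeating pattern AAB; grouping by letter gives 2 tracks.
Track A: 6, 10, 15, 21, 28, 36, 45, 55, 66, 78, 91, 105, 120, 136 — triangular numbers starting at T_3.
Track B: 5, 11, 16, 27, ?, 70, 113 — Fibonacci-style (each term is the sum of the two before it).
So the missing entry in track B is 43.

43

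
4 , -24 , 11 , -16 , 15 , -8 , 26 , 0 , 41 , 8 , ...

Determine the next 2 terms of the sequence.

67, 16

Split by position mod 2 into 2 tracks.
Track A: 4, 11, 15, 26, 41 — each term equals the sum of the previous two.
Track B: -24, -16, -8, 0, 8 — arithmetic with common difference +8.
Position 11 falls in track A as its term 6, giving 67.
Position 12 → track B, term 6 = 16.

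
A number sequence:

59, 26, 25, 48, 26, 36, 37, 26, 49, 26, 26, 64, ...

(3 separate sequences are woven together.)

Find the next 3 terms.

15, 26, 81

Read the sequence 3 terms at a time; column i is its own pattern.
Stream A: 59, 48, 37, 26 — subtracting 11 each time.
Stream B: 26, 26, 26, 26 — constant 26.
Stream C: 25, 36, 49, 64 — perfect squares starting at 5².
Term 13 comes from stream A (its 5th entry): 15.
Term 14 comes from stream B (its 5th entry): 26.
The 15th slot belongs to stream C; its 5th term is 81.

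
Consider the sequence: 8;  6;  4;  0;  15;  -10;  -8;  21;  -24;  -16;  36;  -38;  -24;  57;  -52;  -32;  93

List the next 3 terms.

-66, -40, 150

Split by position mod 3 into 3 tracks.
Subsequence A: 8, 0, -8, -16, -24, -32 (subtracting 8 each time).
Subsequence B: 6, 15, 21, 36, 57, 93 (each term equals the sum of the previous two).
Subsequence C: 4, -10, -24, -38, -52 (arithmetic with common difference −14).
Position 18 falls in subsequence C as its term 6, giving -66.
Term 19 comes from subsequence A (its 7th entry): -40.
Position 20 → subsequence B, term 7 = 150.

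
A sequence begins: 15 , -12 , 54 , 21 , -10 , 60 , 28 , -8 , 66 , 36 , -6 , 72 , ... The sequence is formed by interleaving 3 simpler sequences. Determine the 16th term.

55

The terms cycle through 3 interleaved subsequences.
Track A: 15, 21, 28, 36. Triangular numbers n(n+1)/2 for n = 5, 6, ….
Track B: -12, -10, -8, -6. Linear: a_n = -14 + 2·n.
Track C: 54, 60, 66, 72. Arithmetic, step +6.
Term 16 comes from track A (its 6th entry): 55.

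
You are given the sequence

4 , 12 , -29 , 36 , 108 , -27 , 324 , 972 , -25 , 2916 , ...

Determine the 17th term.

708588

The slot pattern repeats as AAB (period 3), so there are 2 interleaved tracks.
Track A is 4, 12, 36, 108, 324, 972, 2916, which is a geometric progression (common ratio 3).
Track B is -29, -27, -25, which is linear: a_n = -31 + 2·n.
Term 17 comes from track A (its 12th entry): 708588.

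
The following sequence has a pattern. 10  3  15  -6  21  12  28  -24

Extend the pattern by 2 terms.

36, 48

Positions 1, 3, 5, … form one subsequence and positions 2, 4, 6, … form another.
Track A = 10, 15, 21, 28: the triangular numbers T_4, T_5, ….
Track B = 3, -6, 12, -24: geometric, ×-2 each step.
Position 9 → track A, term 5 = 36.
The 10th slot belongs to track B; its 5th term is 48.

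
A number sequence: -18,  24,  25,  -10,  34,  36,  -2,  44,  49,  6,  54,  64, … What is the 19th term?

Split by position mod 3 into 3 tracks.
Stream A: -18, -10, -2, 6 (adding 8 each time).
Stream B: 24, 34, 44, 54 (linear: a_n = 14 + 10·n).
Stream C: 25, 36, 49, 64 (the squares 5², 6², 7², …).
The 19th slot belongs to stream A; its 7th term is 30.

30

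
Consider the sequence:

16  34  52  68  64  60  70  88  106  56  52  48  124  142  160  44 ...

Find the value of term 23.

28

The slot pattern repeats as AAABBB (period 6), so there are 2 interleaved tracks.
Stream A = 16, 34, 52, 70, 88, 106, 124, 142, 160: arithmetic, step +18.
Stream B = 68, 64, 60, 56, 52, 48, 44: arithmetic with common difference −4.
The 23rd slot belongs to stream B; its 11th term is 28.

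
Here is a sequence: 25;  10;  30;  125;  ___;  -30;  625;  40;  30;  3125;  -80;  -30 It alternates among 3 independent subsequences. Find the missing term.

Split by position mod 3 into 3 tracks.
Track A = 25, 125, 625, 3125: powers of 5.
Track B = 10, ?, 40, -80: a geometric progression (common ratio -2).
Track C = 30, -30, 30, -30: the oscillation 30·(−1)^(n+1).
Track B's pattern makes the blank -20.

-20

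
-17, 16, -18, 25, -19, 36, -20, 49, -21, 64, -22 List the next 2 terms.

Positions 1, 3, 5, … form one subsequence and positions 2, 4, 6, … form another.
Track A: -17, -18, -19, -20, -21, -22 (arithmetic, step −1).
Track B: 16, 25, 36, 49, 64 (perfect squares starting at 4²).
Position 12 → track B, term 6 = 81.
Position 13 → track A, term 7 = -23.

81, -23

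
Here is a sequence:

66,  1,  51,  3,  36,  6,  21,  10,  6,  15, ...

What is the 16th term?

36

Split by position mod 2 into 2 tracks.
Track A = 66, 51, 36, 21, 6: linear: a_n = 81 − 15·n.
Track B = 1, 3, 6, 10, 15: triangular numbers n(n+1)/2 for n = 1, 2, ….
The 16th slot belongs to track B; its 8th term is 36.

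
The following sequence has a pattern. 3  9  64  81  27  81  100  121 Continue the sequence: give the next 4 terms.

243, 729, 144, 169

Reading positions in blocks of 4 reveals the pattern AABB — 2 tracks woven together.
Track A: 3, 9, 27, 81. Successive powers of 3.
Track B: 64, 81, 100, 121. The squares 8², 9², 10², ….
Term 9 comes from track A (its 5th entry): 243.
Position 10 → track A, term 6 = 729.
The 11th slot belongs to track B; its 5th term is 144.
Position 12 falls in track B as its term 6, giving 169.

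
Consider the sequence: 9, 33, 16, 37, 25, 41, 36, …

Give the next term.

45

Odd-indexed and even-indexed terms follow separate rules.
Stream A: 9, 16, 25, 36. Perfect squares starting at 3².
Stream B: 33, 37, 41. Linear: a_n = 29 + 4·n.
The 8th slot belongs to stream B; its 4th term is 45.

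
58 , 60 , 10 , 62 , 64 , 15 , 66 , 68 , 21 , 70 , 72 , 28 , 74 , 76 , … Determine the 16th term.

Positions follow the repeating pattern AAB; grouping by letter gives 2 tracks.
Stream A: 58, 60, 62, 64, 66, 68, 70, 72, 74, 76 (arithmetic, step +2).
Stream B: 10, 15, 21, 28 (triangular numbers n(n+1)/2 for n = 4, 5, …).
Term 16 comes from stream A (its 11th entry): 78.

78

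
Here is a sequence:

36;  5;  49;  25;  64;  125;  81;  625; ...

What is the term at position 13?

144

The terms cycle through 2 interleaved subsequences.
Subsequence A is 36, 49, 64, 81, which is perfect squares starting at 6².
Subsequence B is 5, 25, 125, 625, which is multiplying by 5 each time.
Term 13 comes from subsequence A (its 7th entry): 144.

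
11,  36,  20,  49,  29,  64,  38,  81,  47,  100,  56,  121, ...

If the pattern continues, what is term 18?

196

Taking every 2nd term gives 2 separate tracks.
Track A is 11, 20, 29, 38, 47, 56, which is linear: a_n = 2 + 9·n.
Track B is 36, 49, 64, 81, 100, 121, which is perfect squares starting at 6².
Position 18 falls in track B as its term 9, giving 196.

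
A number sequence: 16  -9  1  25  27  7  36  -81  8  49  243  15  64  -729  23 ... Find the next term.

The terms cycle through 3 interleaved subsequences.
Subsequence A: 16, 25, 36, 49, 64 (the squares 4², 5², 6², …).
Subsequence B: -9, 27, -81, 243, -729 (a geometric progression (common ratio -3)).
Subsequence C: 1, 7, 8, 15, 23 (Fibonacci-style (each term is the sum of the two before it)).
The 16th slot belongs to subsequence A; its 6th term is 81.

81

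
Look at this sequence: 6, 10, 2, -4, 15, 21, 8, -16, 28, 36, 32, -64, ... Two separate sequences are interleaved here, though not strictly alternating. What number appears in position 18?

Positions follow the repeating pattern AABB; grouping by letter gives 2 tracks.
Track A = 6, 10, 15, 21, 28, 36: triangular numbers n(n+1)/2 for n = 3, 4, ….
Track B = 2, -4, 8, -16, 32, -64: geometric, ×-2 each step.
Term 18 comes from track A (its 10th entry): 78.

78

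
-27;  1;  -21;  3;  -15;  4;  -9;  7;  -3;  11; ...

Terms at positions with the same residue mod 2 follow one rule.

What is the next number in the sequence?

Split by position mod 2 into 2 tracks.
Subsequence A: -27, -21, -15, -9, -3 (arithmetic with common difference +6).
Subsequence B: 1, 3, 4, 7, 11 (Fibonacci-style (each term is the sum of the two before it)).
Position 11 → subsequence A, term 6 = 3.

3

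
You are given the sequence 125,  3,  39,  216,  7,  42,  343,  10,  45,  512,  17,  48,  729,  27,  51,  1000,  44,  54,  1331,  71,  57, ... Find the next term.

Taking every 3rd term gives 3 separate tracks.
Subsequence A: 125, 216, 343, 512, 729, 1000, 1331. Perfect cubes starting at 5³.
Subsequence B: 3, 7, 10, 17, 27, 44, 71. Each term equals the sum of the previous two.
Subsequence C: 39, 42, 45, 48, 51, 54, 57. Linear: a_n = 36 + 3·n.
Term 22 comes from subsequence A (its 8th entry): 1728.

1728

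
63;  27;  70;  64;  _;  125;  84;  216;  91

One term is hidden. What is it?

Split by position mod 2 into 2 tracks.
Track A: 63, 70, ?, 84, 91 (linear: a_n = 56 + 7·n).
Track B: 27, 64, 125, 216 (perfect cubes starting at 3³).
The gap is track A's term 3; the rule gives 77.

77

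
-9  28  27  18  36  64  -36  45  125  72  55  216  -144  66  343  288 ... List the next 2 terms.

Split by position mod 3 into 3 tracks.
Stream A is -9, 18, -36, 72, -144, 288, which is multiplying by -2 each time.
Stream B is 28, 36, 45, 55, 66, which is the triangular numbers T_7, T_8, ….
Stream C is 27, 64, 125, 216, 343, which is consecutive cubes n³ from n = 3.
Position 17 → stream B, term 6 = 78.
The 18th slot belongs to stream C; its 6th term is 512.

78, 512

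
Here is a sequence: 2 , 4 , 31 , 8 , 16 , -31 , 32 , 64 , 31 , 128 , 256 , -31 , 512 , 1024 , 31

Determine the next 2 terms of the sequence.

Positions follow the repeating pattern AAB; grouping by letter gives 2 tracks.
Subsequence A = 2, 4, 8, 16, 32, 64, 128, 256, 512, 1024: powers 2^1, 2^2, 2^3, ….
Subsequence B = 31, -31, 31, -31, 31: alternating ±31.
Position 16 → subsequence A, term 11 = 2048.
Position 17 → subsequence A, term 12 = 4096.

2048, 4096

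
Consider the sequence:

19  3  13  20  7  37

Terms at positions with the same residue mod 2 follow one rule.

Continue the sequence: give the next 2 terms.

1, 54

The terms cycle through 2 interleaved subsequences.
Track A = 19, 13, 7: arithmetic, step −6.
Track B = 3, 20, 37: linear: a_n = -14 + 17·n.
Position 7 falls in track A as its term 4, giving 1.
Position 8 falls in track B as its term 4, giving 54.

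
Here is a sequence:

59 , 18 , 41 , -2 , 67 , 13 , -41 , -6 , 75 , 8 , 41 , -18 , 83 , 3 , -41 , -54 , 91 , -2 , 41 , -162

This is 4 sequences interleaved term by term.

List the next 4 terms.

99, -7, -41, -486

Split by position mod 4: positions 1, 5, 9, … form one track, and each other residue class forms its own.
Stream A = 59, 67, 75, 83, 91: arithmetic with common difference +8.
Stream B = 18, 13, 8, 3, -2: arithmetic with common difference −5.
Stream C = 41, -41, 41, -41, 41: oscillating between 41 and -41.
Stream D = -2, -6, -18, -54, -162: a geometric progression (common ratio 3).
Term 21 comes from stream A (its 6th entry): 99.
Position 22 → stream B, term 6 = -7.
Position 23 falls in stream C as its term 6, giving -41.
The 24th slot belongs to stream D; its 6th term is -486.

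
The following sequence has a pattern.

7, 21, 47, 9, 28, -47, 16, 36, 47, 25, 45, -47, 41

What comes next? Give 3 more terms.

55, 47, 66

Split by position mod 3 into 3 tracks.
Subsequence A is 7, 9, 16, 25, 41, which is a Fibonacci-like recurrence a_n = a_{n-1} + a_{n-2}.
Subsequence B is 21, 28, 36, 45, which is triangular numbers n(n+1)/2 for n = 6, 7, ….
Subsequence C is 47, -47, 47, -47, which is the oscillation 47·(−1)^(n+1).
The 14th slot belongs to subsequence B; its 5th term is 55.
Position 15 falls in subsequence C as its term 5, giving 47.
The 16th slot belongs to subsequence A; its 6th term is 66.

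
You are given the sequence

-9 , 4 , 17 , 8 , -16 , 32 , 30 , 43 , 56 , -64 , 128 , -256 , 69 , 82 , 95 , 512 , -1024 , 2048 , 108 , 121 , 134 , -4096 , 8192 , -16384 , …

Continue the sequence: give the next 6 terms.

147, 160, 173, 32768, -65536, 131072

Reading positions in blocks of 6 reveals the pattern AAABBB — 2 tracks woven together.
Track A: -9, 4, 17, 30, 43, 56, 69, 82, 95, 108, 121, 134. Arithmetic with common difference +13.
Track B: 8, -16, 32, -64, 128, -256, 512, -1024, 2048, -4096, 8192, -16384. A geometric progression (common ratio -2).
Position 25 → track A, term 13 = 147.
The 26th slot belongs to track A; its 14th term is 160.
The 27th slot belongs to track A; its 15th term is 173.
The 28th slot belongs to track B; its 13th term is 32768.
Position 29 → track B, term 14 = -65536.
The 30th slot belongs to track B; its 15th term is 131072.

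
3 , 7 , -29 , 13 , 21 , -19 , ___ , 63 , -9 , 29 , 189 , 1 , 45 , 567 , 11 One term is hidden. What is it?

16

The terms cycle through 3 interleaved subsequences.
Track A = 3, 13, ?, 29, 45: each term equals the sum of the previous two.
Track B = 7, 21, 63, 189, 567: multiplying by 3 each time.
Track C = -29, -19, -9, 1, 11: adding 10 each time.
So the missing entry in track A is 16.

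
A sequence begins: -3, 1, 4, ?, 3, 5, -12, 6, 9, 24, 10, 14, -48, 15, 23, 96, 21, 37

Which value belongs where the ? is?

6

Taking every 3rd term gives 3 separate tracks.
Subsequence A = -3, ?, -12, 24, -48, 96: a geometric progression (common ratio -2).
Subsequence B = 1, 3, 6, 10, 15, 21: the triangular numbers T_1, T_2, ….
Subsequence C = 4, 5, 9, 14, 23, 37: a Fibonacci-like recurrence a_n = a_{n-1} + a_{n-2}.
Filling subsequence A at index 2 by its rule yields 6.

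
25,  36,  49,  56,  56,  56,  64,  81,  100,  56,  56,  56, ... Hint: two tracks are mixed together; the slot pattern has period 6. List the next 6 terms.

121, 144, 169, 56, 56, 56

Reading positions in blocks of 6 reveals the pattern AAABBB — 2 tracks woven together.
Track A = 25, 36, 49, 64, 81, 100: the squares 5², 6², 7², ….
Track B = 56, 56, 56, 56, 56, 56: constant 56.
The 13th slot belongs to track A; its 7th term is 121.
The 14th slot belongs to track A; its 8th term is 144.
The 15th slot belongs to track A; its 9th term is 169.
Term 16 comes from track B (its 7th entry): 56.
Position 17 → track B, term 8 = 56.
Position 18 falls in track B as its term 9, giving 56.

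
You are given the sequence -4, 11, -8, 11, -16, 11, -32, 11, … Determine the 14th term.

Positions 1, 3, 5, … form one subsequence and positions 2, 4, 6, … form another.
Track A: -4, -8, -16, -32. Geometric, ×2 each step.
Track B: 11, 11, 11, 11. Always 11.
The 14th slot belongs to track B; its 7th term is 11.

11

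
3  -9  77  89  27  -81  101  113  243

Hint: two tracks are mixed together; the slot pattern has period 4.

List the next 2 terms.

The slot pattern repeats as AABB (period 4), so there are 2 interleaved tracks.
Stream A: 3, -9, 27, -81, 243 (geometric, ×-3 each step).
Stream B: 77, 89, 101, 113 (arithmetic with common difference +12).
Term 10 comes from stream A (its 6th entry): -729.
The 11th slot belongs to stream B; its 5th term is 125.

-729, 125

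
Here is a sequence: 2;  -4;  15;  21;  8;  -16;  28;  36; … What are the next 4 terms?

Reading positions in blocks of 4 reveals the pattern AABB — 2 tracks woven together.
Stream A: 2, -4, 8, -16. A geometric progression (common ratio -2).
Stream B: 15, 21, 28, 36. Triangular numbers starting at T_5.
The 9th slot belongs to stream A; its 5th term is 32.
Term 10 comes from stream A (its 6th entry): -64.
Term 11 comes from stream B (its 5th entry): 45.
Term 12 comes from stream B (its 6th entry): 55.

32, -64, 45, 55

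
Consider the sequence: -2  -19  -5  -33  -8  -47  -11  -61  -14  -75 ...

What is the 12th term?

Taking every 2nd term gives 2 separate tracks.
Stream A: -2, -5, -8, -11, -14. Arithmetic, step −3.
Stream B: -19, -33, -47, -61, -75. Subtracting 14 each time.
Term 12 comes from stream B (its 6th entry): -89.

-89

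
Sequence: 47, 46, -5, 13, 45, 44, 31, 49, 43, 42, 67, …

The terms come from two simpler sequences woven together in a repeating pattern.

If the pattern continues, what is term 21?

Reading positions in blocks of 4 reveals the pattern AABB — 2 tracks woven together.
Subsequence A = 47, 46, 45, 44, 43, 42: subtracting 1 each time.
Subsequence B = -5, 13, 31, 49, 67: linear: a_n = -23 + 18·n.
Position 21 falls in subsequence A as its term 11, giving 37.

37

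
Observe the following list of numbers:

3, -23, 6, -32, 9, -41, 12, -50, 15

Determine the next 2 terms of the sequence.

Positions 1, 3, 5, … form one subsequence and positions 2, 4, 6, … form another.
Subsequence A: 3, 6, 9, 12, 15 (linear: a_n = 3·n).
Subsequence B: -23, -32, -41, -50 (linear: a_n = -14 − 9·n).
Position 10 falls in subsequence B as its term 5, giving -59.
Position 11 falls in subsequence A as its term 6, giving 18.

-59, 18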